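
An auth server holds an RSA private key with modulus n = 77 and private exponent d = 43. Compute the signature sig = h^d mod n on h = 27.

48

h^2 ≡ 27^2 = 729 ≡ 36
h^4 ≡ 36^2 = 1296 ≡ 64
h^8 ≡ 64^2 = 4096 ≡ 15
h^16 ≡ 15^2 = 225 ≡ 71
h^32 ≡ 71^2 = 5041 ≡ 36
43 = 32 + 8 + 2 + 1, so h^43 ≡ 36·15·36·27 ≡ 48 (mod 77)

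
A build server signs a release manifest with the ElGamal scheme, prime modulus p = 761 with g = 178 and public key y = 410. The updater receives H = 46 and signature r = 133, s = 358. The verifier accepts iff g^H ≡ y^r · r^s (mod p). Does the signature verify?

does not verify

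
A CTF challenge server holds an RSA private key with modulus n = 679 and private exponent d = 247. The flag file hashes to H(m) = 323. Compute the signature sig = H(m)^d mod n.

183

Squares mod 679: (H(m))^1≡323, (H(m))^2≡442, (H(m))^4≡491, (H(m))^8≡36, (H(m))^16≡617, (H(m))^32≡449, (H(m))^64≡617, (H(m))^128≡449
247 = 128 + 64 + 32 + 16 + 4 + 2 + 1, so (H(m))^247 ≡ 449·617·449·617·491·442·323 ≡ 183 (mod 679)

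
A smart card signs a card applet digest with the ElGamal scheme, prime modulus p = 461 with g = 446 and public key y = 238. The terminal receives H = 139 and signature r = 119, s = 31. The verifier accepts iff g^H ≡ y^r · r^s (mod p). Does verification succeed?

fails

Left side g^H mod p:
Squares mod 461: 446^1≡446, 446^2≡225, 446^4≡376, 446^8≡310, 446^16≡212, 446^32≡227, 446^64≡358, 446^128≡6
139 = 128 + 8 + 2 + 1, so 446^139 ≡ 6·310·225·446 ≡ 398 (mod 461)
Right side y^r · r^s mod p:
Squares mod 461: 238^1≡238, 238^2≡402, 238^4≡254, 238^8≡437, 238^16≡115, 238^32≡317, 238^64≡452
119 = 64 + 32 + 16 + 4 + 2 + 1, so 238^119 ≡ 452·317·115·254·402·238 ≡ 207 (mod 461)
Squares mod 461: 119^1≡119, 119^2≡331, 119^4≡304, 119^8≡216, 119^16≡95
31 = 16 + 8 + 4 + 2 + 1, so 119^31 ≡ 95·216·304·331·119 ≡ 409 (mod 461)
207·409 = 84663 ≡ 300 (mod 461)
398 ≠ 300, so verification fails.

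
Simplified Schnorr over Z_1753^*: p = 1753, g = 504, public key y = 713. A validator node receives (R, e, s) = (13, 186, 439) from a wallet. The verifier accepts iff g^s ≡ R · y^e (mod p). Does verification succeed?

g^s mod p:
504^2 = 254016 ≡ 1584
504^4 ≡ 1584^2 = 2509056 ≡ 513
504^8 ≡ 513^2 = 263169 ≡ 219
504^16 ≡ 219^2 = 47961 ≡ 630
504^32 ≡ 630^2 = 396900 ≡ 722
504^64 ≡ 722^2 = 521284 ≡ 643
504^128 ≡ 643^2 = 413449 ≡ 1494
504^256 ≡ 1494^2 = 2232036 ≡ 467
439 = 256 + 128 + 32 + 16 + 4 + 2 + 1, so 504^439 ≡ 467·1494·722·630·513·1584·504 ≡ 1740 (mod 1753)
R · y^e mod p:
713^2 = 508369 ≡ 1752
713^4 ≡ 1752^2 = 3069504 ≡ 1
713^8 ≡ 1^2 = 1
713^16 ≡ 1^2 = 1
713^32 ≡ 1^2 = 1
713^64 ≡ 1^2 = 1
713^128 ≡ 1^2 = 1
186 = 128 + 32 + 16 + 8 + 2, so 713^186 ≡ 1·1·1·1·1752 ≡ 1752 (mod 1753)
13·1752 = 22776 ≡ 1740 (mod 1753)
1740 ≡ 1740 (mod 1753); signature holds.

passes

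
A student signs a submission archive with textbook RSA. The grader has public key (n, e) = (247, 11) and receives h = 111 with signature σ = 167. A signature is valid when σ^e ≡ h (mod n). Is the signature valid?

invalid

σ^11 mod 247 = 136
The recovered value 136 does not match the digest 111.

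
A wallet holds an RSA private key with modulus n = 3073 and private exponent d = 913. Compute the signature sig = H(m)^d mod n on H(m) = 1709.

1023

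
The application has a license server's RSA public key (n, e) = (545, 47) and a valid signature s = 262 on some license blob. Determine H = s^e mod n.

s^47 mod 545 = 208

208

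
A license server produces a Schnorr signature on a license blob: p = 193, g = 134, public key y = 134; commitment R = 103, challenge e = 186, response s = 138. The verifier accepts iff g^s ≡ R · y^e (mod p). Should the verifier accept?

reject

g^s mod p:
Squares mod 193: 134^1≡134, 134^2≡7, 134^4≡49, 134^8≡85, 134^16≡84, 134^32≡108, 134^64≡84, 134^128≡108
138 = 128 + 8 + 2, so 134^138 ≡ 108·85·7 ≡ 184 (mod 193)
R · y^e mod p:
Squares mod 193: 134^1≡134, 134^2≡7, 134^4≡49, 134^8≡85, 134^16≡84, 134^32≡108, 134^64≡84, 134^128≡108
186 = 128 + 32 + 16 + 8 + 2, so 134^186 ≡ 108·108·84·85·7 ≡ 184 (mod 193)
103·184 = 18952 ≡ 38 (mod 193)
184 ≠ 38; the check fails.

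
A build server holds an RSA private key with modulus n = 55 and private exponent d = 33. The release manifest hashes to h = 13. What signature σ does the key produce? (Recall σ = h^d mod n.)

8

Squares mod 55: h^1≡13, h^2≡4, h^4≡16, h^8≡36, h^16≡31, h^32≡26
33 = 32 + 1, so h^33 ≡ 26·13 ≡ 8 (mod 55)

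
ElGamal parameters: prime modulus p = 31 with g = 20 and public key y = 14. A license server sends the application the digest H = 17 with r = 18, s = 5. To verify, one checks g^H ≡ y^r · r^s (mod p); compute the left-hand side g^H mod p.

28

20^2 = 400 ≡ 28
20^4 ≡ 28^2 = 784 ≡ 9
20^8 ≡ 9^2 = 81 ≡ 19
20^16 ≡ 19^2 = 361 ≡ 20
17 = 16 + 1, so 20^17 ≡ 20·20 ≡ 28 (mod 31)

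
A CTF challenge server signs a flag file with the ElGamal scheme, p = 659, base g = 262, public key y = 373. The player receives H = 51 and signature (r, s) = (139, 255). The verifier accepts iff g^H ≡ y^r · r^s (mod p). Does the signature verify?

verifies

Left side g^H mod p:
262^2 = 68644 ≡ 108
262^4 ≡ 108^2 = 11664 ≡ 461
262^8 ≡ 461^2 = 212521 ≡ 323
262^16 ≡ 323^2 = 104329 ≡ 207
262^32 ≡ 207^2 = 42849 ≡ 14
51 = 32 + 16 + 2 + 1, so 262^51 ≡ 14·207·108·262 ≡ 461 (mod 659)
Right side y^r · r^s mod p:
373^2 = 139129 ≡ 80
373^4 ≡ 80^2 = 6400 ≡ 469
373^8 ≡ 469^2 = 219961 ≡ 514
373^16 ≡ 514^2 = 264196 ≡ 596
373^32 ≡ 596^2 = 355216 ≡ 15
373^64 ≡ 15^2 = 225
373^128 ≡ 225^2 = 50625 ≡ 541
139 = 128 + 8 + 2 + 1, so 373^139 ≡ 541·514·80·373 ≡ 173 (mod 659)
139^2 = 19321 ≡ 210
139^4 ≡ 210^2 = 44100 ≡ 606
139^8 ≡ 606^2 = 367236 ≡ 173
139^16 ≡ 173^2 = 29929 ≡ 274
139^32 ≡ 274^2 = 75076 ≡ 609
139^64 ≡ 609^2 = 370881 ≡ 523
139^128 ≡ 523^2 = 273529 ≡ 44
255 = 128 + 64 + 32 + 16 + 8 + 4 + 2 + 1, so 139^255 ≡ 44·523·609·274·173·606·210·139 ≡ 635 (mod 659)
173·635 = 109855 ≡ 461 (mod 659)
461 ≡ 461 (mod 659), so the signature is genuine.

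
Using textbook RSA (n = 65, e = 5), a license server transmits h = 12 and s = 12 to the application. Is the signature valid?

s^2 ≡ 12^2 = 144 ≡ 14
s^4 ≡ 14^2 = 196 ≡ 1
5 = 4 + 1, so s^5 ≡ 1·12 ≡ 12 (mod 65)
12 = h, so the signature checks out.

valid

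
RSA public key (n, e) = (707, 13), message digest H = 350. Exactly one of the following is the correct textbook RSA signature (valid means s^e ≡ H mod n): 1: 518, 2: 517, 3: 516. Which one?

Candidate 1: Squares mod 707: 518^1≡518, 518^2≡371, 518^4≡483, 518^8≡686; 13 = 8 + 4 + 1, so 518^13 ≡ 686·483·518 ≡ 350 (mod 707)
  → matches H = 350
Candidate 2: Squares mod 707: 517^1≡517, 517^2≡43, 517^4≡435, 517^8≡456; 13 = 8 + 4 + 1, so 517^13 ≡ 456·435·517 ≡ 356 (mod 707)
Candidate 3: Squares mod 707: 516^1≡516, 516^2≡424, 516^4≡198, 516^8≡319; 13 = 8 + 4 + 1, so 516^13 ≡ 319·198·516 ≡ 306 (mod 707)

1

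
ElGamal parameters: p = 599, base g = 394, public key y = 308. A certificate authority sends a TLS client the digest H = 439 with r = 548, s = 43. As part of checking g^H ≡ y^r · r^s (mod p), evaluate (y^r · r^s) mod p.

308^2 = 94864 ≡ 222
308^4 ≡ 222^2 = 49284 ≡ 166
308^8 ≡ 166^2 = 27556 ≡ 2
308^16 ≡ 2^2 = 4
308^32 ≡ 4^2 = 16
308^64 ≡ 16^2 = 256
308^128 ≡ 256^2 = 65536 ≡ 245
308^256 ≡ 245^2 = 60025 ≡ 125
308^512 ≡ 125^2 = 15625 ≡ 51
548 = 512 + 32 + 4, so 308^548 ≡ 51·16·166 ≡ 82 (mod 599)
548^2 = 300304 ≡ 205
548^4 ≡ 205^2 = 42025 ≡ 95
548^8 ≡ 95^2 = 9025 ≡ 40
548^16 ≡ 40^2 = 1600 ≡ 402
548^32 ≡ 402^2 = 161604 ≡ 473
43 = 32 + 8 + 2 + 1, so 548^43 ≡ 473·40·205·548 ≡ 368 (mod 599)
y^r · r^s ≡ 82·368 = 30176 ≡ 226 (mod 599)

226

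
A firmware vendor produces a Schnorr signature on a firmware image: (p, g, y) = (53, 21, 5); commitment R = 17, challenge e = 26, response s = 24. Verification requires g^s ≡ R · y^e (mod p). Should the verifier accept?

reject

g^s mod p:
21^2 = 441 ≡ 17
21^4 ≡ 17^2 = 289 ≡ 24
21^8 ≡ 24^2 = 576 ≡ 46
21^16 ≡ 46^2 = 2116 ≡ 49
24 = 16 + 8, so 21^24 ≡ 49·46 ≡ 28 (mod 53)
R · y^e mod p:
5^2 = 25
5^4 ≡ 25^2 = 625 ≡ 42
5^8 ≡ 42^2 = 1764 ≡ 15
5^16 ≡ 15^2 = 225 ≡ 13
26 = 16 + 8 + 2, so 5^26 ≡ 13·15·25 ≡ 52 (mod 53)
17·52 = 884 ≡ 36 (mod 53)
28 ≠ 36; the check fails.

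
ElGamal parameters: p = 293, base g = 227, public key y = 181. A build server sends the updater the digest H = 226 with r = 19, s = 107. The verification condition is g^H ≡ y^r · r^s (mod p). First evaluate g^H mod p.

102

Squares mod 293: 227^1≡227, 227^2≡254, 227^4≡56, 227^8≡206, 227^16≡244, 227^32≡57, 227^64≡26, 227^128≡90
226 = 128 + 64 + 32 + 2, so 227^226 ≡ 90·26·57·254 ≡ 102 (mod 293)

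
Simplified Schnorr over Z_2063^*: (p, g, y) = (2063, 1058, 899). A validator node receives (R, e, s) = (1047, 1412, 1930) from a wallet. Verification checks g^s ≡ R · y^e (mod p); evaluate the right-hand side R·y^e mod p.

470

899^2 = 808201 ≡ 1568
899^4 ≡ 1568^2 = 2458624 ≡ 1591
899^8 ≡ 1591^2 = 2531281 ≡ 2043
899^16 ≡ 2043^2 = 4173849 ≡ 400
899^32 ≡ 400^2 = 160000 ≡ 1149
899^64 ≡ 1149^2 = 1320201 ≡ 1944
899^128 ≡ 1944^2 = 3779136 ≡ 1783
899^256 ≡ 1783^2 = 3179089 ≡ 6
899^512 ≡ 6^2 = 36
899^1024 ≡ 36^2 = 1296
1412 = 1024 + 256 + 128 + 4, so 899^1412 ≡ 1296·6·1783·1591 ≡ 962 (mod 2063)
R · y^e ≡ 1047·962 = 1007214 ≡ 470 (mod 2063)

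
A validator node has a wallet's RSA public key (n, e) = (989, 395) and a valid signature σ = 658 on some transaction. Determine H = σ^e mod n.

626

Squares mod 989: σ^1≡658, σ^2≡771, σ^4≡52, σ^8≡726, σ^16≡928, σ^32≡754, σ^64≡830, σ^128≡556, σ^256≡568
395 = 256 + 128 + 8 + 2 + 1, so σ^395 ≡ 568·556·726·771·658 ≡ 626 (mod 989)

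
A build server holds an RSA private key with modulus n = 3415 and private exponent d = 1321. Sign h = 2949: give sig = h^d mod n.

h^2 ≡ 2949^2 = 8696601 ≡ 2011
h^4 ≡ 2011^2 = 4044121 ≡ 761
h^8 ≡ 761^2 = 579121 ≡ 1986
h^16 ≡ 1986^2 = 3944196 ≡ 3286
h^32 ≡ 3286^2 = 10797796 ≡ 2981
h^64 ≡ 2981^2 = 8886361 ≡ 531
h^128 ≡ 531^2 = 281961 ≡ 1931
h^256 ≡ 1931^2 = 3728761 ≡ 2996
h^512 ≡ 2996^2 = 8976016 ≡ 1396
h^1024 ≡ 1396^2 = 1948816 ≡ 2266
1321 = 1024 + 256 + 32 + 8 + 1, so h^1321 ≡ 2266·2996·2981·1986·2949 ≡ 1954 (mod 3415)

1954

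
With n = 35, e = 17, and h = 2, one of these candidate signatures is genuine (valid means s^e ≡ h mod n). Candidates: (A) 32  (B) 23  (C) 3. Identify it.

Candidate A: 32^17 mod 35 = 2
  → matches h = 2
Candidate B: 23^17 mod 35 = 18
Candidate C: 3^17 mod 35 = 33

A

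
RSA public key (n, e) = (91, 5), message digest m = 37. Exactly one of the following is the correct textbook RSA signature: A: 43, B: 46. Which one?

B

Candidate A: Squares mod 91: 43^1≡43, 43^2≡29, 43^4≡22; 5 = 4 + 1, so 43^5 ≡ 22·43 ≡ 36 (mod 91)
Candidate B: Squares mod 91: 46^1≡46, 46^2≡23, 46^4≡74; 5 = 4 + 1, so 46^5 ≡ 74·46 ≡ 37 (mod 91)
  → matches m = 37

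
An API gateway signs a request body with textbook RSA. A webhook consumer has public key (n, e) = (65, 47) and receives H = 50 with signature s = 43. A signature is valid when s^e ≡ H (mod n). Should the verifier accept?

Squares mod 65: s^1≡43, s^2≡29, s^4≡61, s^8≡16, s^16≡61, s^32≡16
47 = 32 + 8 + 4 + 2 + 1, so s^47 ≡ 16·16·61·29·43 ≡ 62 (mod 65)
62 ≠ 50, so verification fails.

reject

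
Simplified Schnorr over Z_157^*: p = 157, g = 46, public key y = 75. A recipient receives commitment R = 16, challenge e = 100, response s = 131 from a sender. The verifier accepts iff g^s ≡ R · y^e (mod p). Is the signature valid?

invalid

g^s mod p:
Squares mod 157: 46^1≡46, 46^2≡75, 46^4≡130, 46^8≡101, 46^16≡153, 46^32≡16, 46^64≡99, 46^128≡67
131 = 128 + 2 + 1, so 46^131 ≡ 67·75·46 ≡ 46 (mod 157)
R · y^e mod p:
Squares mod 157: 75^1≡75, 75^2≡130, 75^4≡101, 75^8≡153, 75^16≡16, 75^32≡99, 75^64≡67
100 = 64 + 32 + 4, so 75^100 ≡ 67·99·101 ≡ 14 (mod 157)
16·14 = 224 ≡ 67 (mod 157)
46 ≠ 67; the check fails.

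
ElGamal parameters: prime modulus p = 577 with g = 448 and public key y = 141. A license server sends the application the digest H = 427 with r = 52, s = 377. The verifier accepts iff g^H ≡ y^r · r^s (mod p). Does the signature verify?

verifies

Left side g^H mod p:
448^427 mod 577 = 389
Right side y^r · r^s mod p:
141^52 mod 577 = 550
52^377 mod 577 = 413
550·413 = 227150 ≡ 389 (mod 577)
389 ≡ 389 (mod 577), so the signature is genuine.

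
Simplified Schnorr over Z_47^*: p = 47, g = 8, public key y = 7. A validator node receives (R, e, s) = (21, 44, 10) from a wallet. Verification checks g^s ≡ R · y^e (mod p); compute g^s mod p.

8^2 = 64 ≡ 17
8^4 ≡ 17^2 = 289 ≡ 7
8^8 ≡ 7^2 = 49 ≡ 2
10 = 8 + 2, so 8^10 ≡ 2·17 ≡ 34 (mod 47)

34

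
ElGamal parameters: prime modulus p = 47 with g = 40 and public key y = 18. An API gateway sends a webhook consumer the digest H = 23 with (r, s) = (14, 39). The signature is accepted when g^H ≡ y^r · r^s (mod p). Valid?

Left side g^H mod p:
40^23 mod 47 = 46
Right side y^r · r^s mod p:
18^14 mod 47 = 36
14^39 mod 47 = 2
36·2 = 72 ≡ 25 (mod 47)
46 ≠ 25, so verification fails.

no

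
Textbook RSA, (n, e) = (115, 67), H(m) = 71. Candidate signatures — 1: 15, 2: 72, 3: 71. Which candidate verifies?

Candidate 1: Squares mod 115: 15^1≡15, 15^2≡110, 15^4≡25, 15^8≡50, 15^16≡85, 15^32≡95, 15^64≡55; 67 = 64 + 2 + 1, so 15^67 ≡ 55·110·15 ≡ 15 (mod 115)
Candidate 2: Squares mod 115: 72^1≡72, 72^2≡9, 72^4≡81, 72^8≡6, 72^16≡36, 72^32≡31, 72^64≡41; 67 = 64 + 2 + 1, so 72^67 ≡ 41·9·72 ≡ 3 (mod 115)
Candidate 3: Squares mod 115: 71^1≡71, 71^2≡96, 71^4≡16, 71^8≡26, 71^16≡101, 71^32≡81, 71^64≡6; 67 = 64 + 2 + 1, so 71^67 ≡ 6·96·71 ≡ 71 (mod 115)
  → matches H(m) = 71

3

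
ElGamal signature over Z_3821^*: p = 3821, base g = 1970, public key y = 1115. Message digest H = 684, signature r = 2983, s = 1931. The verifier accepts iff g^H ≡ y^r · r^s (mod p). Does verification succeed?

passes

Left side g^H mod p:
1970^2 = 3880900 ≡ 2585
1970^4 ≡ 2585^2 = 6682225 ≡ 3117
1970^8 ≡ 3117^2 = 9715689 ≡ 2707
1970^16 ≡ 2707^2 = 7327849 ≡ 2992
1970^32 ≡ 2992^2 = 8952064 ≡ 3282
1970^64 ≡ 3282^2 = 10771524 ≡ 125
1970^128 ≡ 125^2 = 15625 ≡ 341
1970^256 ≡ 341^2 = 116281 ≡ 1651
1970^512 ≡ 1651^2 = 2725801 ≡ 1428
684 = 512 + 128 + 32 + 8 + 4, so 1970^684 ≡ 1428·341·3282·2707·3117 ≡ 138 (mod 3821)
Right side y^r · r^s mod p:
1115^2 = 1243225 ≡ 1400
1115^4 ≡ 1400^2 = 1960000 ≡ 3648
1115^8 ≡ 3648^2 = 13307904 ≡ 3182
1115^16 ≡ 3182^2 = 10125124 ≡ 3295
1115^32 ≡ 3295^2 = 10857025 ≡ 1564
1115^64 ≡ 1564^2 = 2446096 ≡ 656
1115^128 ≡ 656^2 = 430336 ≡ 2384
1115^256 ≡ 2384^2 = 5683456 ≡ 1629
1115^512 ≡ 1629^2 = 2653641 ≡ 1867
1115^1024 ≡ 1867^2 = 3485689 ≡ 937
1115^2048 ≡ 937^2 = 877969 ≡ 2960
2983 = 2048 + 512 + 256 + 128 + 32 + 4 + 2 + 1, so 1115^2983 ≡ 2960·1867·1629·2384·1564·3648·1400·1115 ≡ 970 (mod 3821)
2983^2 = 8898289 ≡ 3001
2983^4 ≡ 3001^2 = 9006001 ≡ 3725
2983^8 ≡ 3725^2 = 13875625 ≡ 1574
2983^16 ≡ 1574^2 = 2477476 ≡ 1468
2983^32 ≡ 1468^2 = 2155024 ≡ 3801
2983^64 ≡ 3801^2 = 14447601 ≡ 400
2983^128 ≡ 400^2 = 160000 ≡ 3339
2983^256 ≡ 3339^2 = 11148921 ≡ 3064
2983^512 ≡ 3064^2 = 9388096 ≡ 3720
2983^1024 ≡ 3720^2 = 13838400 ≡ 2559
1931 = 1024 + 512 + 256 + 128 + 8 + 2 + 1, so 2983^1931 ≡ 2559·3720·3064·3339·1574·3001·2983 ≡ 2017 (mod 3821)
970·2017 = 1956490 ≡ 138 (mod 3821)
138 ≡ 138 (mod 3821), so the signature is genuine.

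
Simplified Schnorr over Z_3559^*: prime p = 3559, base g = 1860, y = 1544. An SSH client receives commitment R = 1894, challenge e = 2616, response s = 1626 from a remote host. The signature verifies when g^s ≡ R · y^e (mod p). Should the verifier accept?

g^s mod p:
Squares mod 3559: 1860^1≡1860, 1860^2≡252, 1860^4≡3001, 1860^8≡1731, 1860^16≡3242, 1860^32≡837, 1860^64≡3005, 1860^128≡842, 1860^256≡723, 1860^512≡3115, 1860^1024≡1391
1626 = 1024 + 512 + 64 + 16 + 8 + 2, so 1860^1626 ≡ 1391·3115·3005·3242·1731·252 ≡ 1159 (mod 3559)
R · y^e mod p:
Squares mod 3559: 1544^1≡1544, 1544^2≡2965, 1544^4≡495, 1544^8≡3013, 1544^16≡2719, 1544^32≡918, 1544^64≡2800, 1544^128≡3082, 1544^256≡3312, 1544^512≡506, 1544^1024≡3347, 1544^2048≡2236
2616 = 2048 + 512 + 32 + 16 + 8, so 1544^2616 ≡ 2236·506·918·2719·3013 ≡ 223 (mod 3559)
1894·223 = 422362 ≡ 2400 (mod 3559)
1159 ≠ 2400; the check fails.

reject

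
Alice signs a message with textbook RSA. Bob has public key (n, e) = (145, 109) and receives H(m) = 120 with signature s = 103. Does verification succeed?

Squares mod 145: s^1≡103, s^2≡24, s^4≡141, s^8≡16, s^16≡111, s^32≡141, s^64≡16
109 = 64 + 32 + 8 + 4 + 1, so s^109 ≡ 16·141·16·141·103 ≡ 83 (mod 145)
s^109 mod 145 = 83, but H(m) = 120.

fails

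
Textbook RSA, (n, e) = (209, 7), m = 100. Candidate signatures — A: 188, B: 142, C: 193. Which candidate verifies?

A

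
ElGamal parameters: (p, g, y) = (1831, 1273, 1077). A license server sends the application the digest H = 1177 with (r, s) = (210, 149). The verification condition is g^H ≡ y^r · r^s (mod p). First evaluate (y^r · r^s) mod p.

1077^2 = 1159929 ≡ 906
1077^4 ≡ 906^2 = 820836 ≡ 548
1077^8 ≡ 548^2 = 300304 ≡ 20
1077^16 ≡ 20^2 = 400
1077^32 ≡ 400^2 = 160000 ≡ 703
1077^64 ≡ 703^2 = 494209 ≡ 1670
1077^128 ≡ 1670^2 = 2788900 ≡ 287
210 = 128 + 64 + 16 + 2, so 1077^210 ≡ 287·1670·400·906 ≡ 1024 (mod 1831)
210^2 = 44100 ≡ 156
210^4 ≡ 156^2 = 24336 ≡ 533
210^8 ≡ 533^2 = 284089 ≡ 284
210^16 ≡ 284^2 = 80656 ≡ 92
210^32 ≡ 92^2 = 8464 ≡ 1140
210^64 ≡ 1140^2 = 1299600 ≡ 1421
210^128 ≡ 1421^2 = 2019241 ≡ 1479
149 = 128 + 16 + 4 + 1, so 210^149 ≡ 1479·92·533·210 ≡ 1692 (mod 1831)
y^r · r^s ≡ 1024·1692 = 1732608 ≡ 482 (mod 1831)

482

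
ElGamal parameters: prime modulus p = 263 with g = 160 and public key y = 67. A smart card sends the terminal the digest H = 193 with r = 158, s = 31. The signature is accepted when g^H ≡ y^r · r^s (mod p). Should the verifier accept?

reject

Left side g^H mod p:
160^2 = 25600 ≡ 89
160^4 ≡ 89^2 = 7921 ≡ 31
160^8 ≡ 31^2 = 961 ≡ 172
160^16 ≡ 172^2 = 29584 ≡ 128
160^32 ≡ 128^2 = 16384 ≡ 78
160^64 ≡ 78^2 = 6084 ≡ 35
160^128 ≡ 35^2 = 1225 ≡ 173
193 = 128 + 64 + 1, so 160^193 ≡ 173·35·160 ≡ 171 (mod 263)
Right side y^r · r^s mod p:
67^2 = 4489 ≡ 18
67^4 ≡ 18^2 = 324 ≡ 61
67^8 ≡ 61^2 = 3721 ≡ 39
67^16 ≡ 39^2 = 1521 ≡ 206
67^32 ≡ 206^2 = 42436 ≡ 93
67^64 ≡ 93^2 = 8649 ≡ 233
67^128 ≡ 233^2 = 54289 ≡ 111
158 = 128 + 16 + 8 + 4 + 2, so 67^158 ≡ 111·206·39·61·18 ≡ 179 (mod 263)
158^2 = 24964 ≡ 242
158^4 ≡ 242^2 = 58564 ≡ 178
158^8 ≡ 178^2 = 31684 ≡ 124
158^16 ≡ 124^2 = 15376 ≡ 122
31 = 16 + 8 + 4 + 2 + 1, so 158^31 ≡ 122·124·178·242·158 ≡ 254 (mod 263)
179·254 = 45466 ≡ 230 (mod 263)
171 ≠ 230, so verification fails.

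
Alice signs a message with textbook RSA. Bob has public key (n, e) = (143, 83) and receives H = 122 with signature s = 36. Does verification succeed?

fails

s^83 mod 143 = 82
The recovered value 82 does not match the digest 122.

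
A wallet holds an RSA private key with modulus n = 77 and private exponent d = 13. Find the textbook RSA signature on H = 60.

4

H^2 ≡ 60^2 = 3600 ≡ 58
H^4 ≡ 58^2 = 3364 ≡ 53
H^8 ≡ 53^2 = 2809 ≡ 37
13 = 8 + 4 + 1, so H^13 ≡ 37·53·60 ≡ 4 (mod 77)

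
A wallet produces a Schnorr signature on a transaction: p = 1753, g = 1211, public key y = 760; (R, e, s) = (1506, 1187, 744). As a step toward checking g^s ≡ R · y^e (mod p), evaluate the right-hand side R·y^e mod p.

760^2 = 577600 ≡ 863
760^4 ≡ 863^2 = 744769 ≡ 1497
760^8 ≡ 1497^2 = 2241009 ≡ 675
760^16 ≡ 675^2 = 455625 ≡ 1598
760^32 ≡ 1598^2 = 2553604 ≡ 1236
760^64 ≡ 1236^2 = 1527696 ≡ 833
760^128 ≡ 833^2 = 693889 ≡ 1454
760^256 ≡ 1454^2 = 2114116 ≡ 1751
760^512 ≡ 1751^2 = 3066001 ≡ 4
760^1024 ≡ 4^2 = 16
1187 = 1024 + 128 + 32 + 2 + 1, so 760^1187 ≡ 16·1454·1236·863·760 ≡ 329 (mod 1753)
R · y^e ≡ 1506·329 = 495474 ≡ 1128 (mod 1753)

1128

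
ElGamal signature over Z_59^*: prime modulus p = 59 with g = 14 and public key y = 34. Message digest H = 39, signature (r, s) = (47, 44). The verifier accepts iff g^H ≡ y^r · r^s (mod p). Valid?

no

Left side g^H mod p:
Squares mod 59: 14^1≡14, 14^2≡19, 14^4≡7, 14^8≡49, 14^16≡41, 14^32≡29
39 = 32 + 4 + 2 + 1, so 14^39 ≡ 29·7·19·14 ≡ 13 (mod 59)
Right side y^r · r^s mod p:
Squares mod 59: 34^1≡34, 34^2≡35, 34^4≡45, 34^8≡19, 34^16≡7, 34^32≡49
47 = 32 + 8 + 4 + 2 + 1, so 34^47 ≡ 49·19·45·35·34 ≡ 50 (mod 59)
Squares mod 59: 47^1≡47, 47^2≡26, 47^4≡27, 47^8≡21, 47^16≡28, 47^32≡17
44 = 32 + 8 + 4, so 47^44 ≡ 17·21·27 ≡ 22 (mod 59)
50·22 = 1100 ≡ 38 (mod 59)
13 ≠ 38, so verification fails.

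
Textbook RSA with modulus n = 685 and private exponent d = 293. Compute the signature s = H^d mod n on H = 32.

677

Squares mod 685: H^1≡32, H^2≡339, H^4≡526, H^8≡621, H^16≡671, H^32≡196, H^64≡56, H^128≡396, H^256≡636
293 = 256 + 32 + 4 + 1, so H^293 ≡ 636·196·526·32 ≡ 677 (mod 685)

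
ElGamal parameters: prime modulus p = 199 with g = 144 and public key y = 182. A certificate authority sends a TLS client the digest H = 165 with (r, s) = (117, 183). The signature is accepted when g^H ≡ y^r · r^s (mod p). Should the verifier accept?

accept

Left side g^H mod p:
144^2 = 20736 ≡ 40
144^4 ≡ 40^2 = 1600 ≡ 8
144^8 ≡ 8^2 = 64
144^16 ≡ 64^2 = 4096 ≡ 116
144^32 ≡ 116^2 = 13456 ≡ 123
144^64 ≡ 123^2 = 15129 ≡ 5
144^128 ≡ 5^2 = 25
165 = 128 + 32 + 4 + 1, so 144^165 ≡ 25·123·8·144 ≡ 1 (mod 199)
Right side y^r · r^s mod p:
182^2 = 33124 ≡ 90
182^4 ≡ 90^2 = 8100 ≡ 140
182^8 ≡ 140^2 = 19600 ≡ 98
182^16 ≡ 98^2 = 9604 ≡ 52
182^32 ≡ 52^2 = 2704 ≡ 117
182^64 ≡ 117^2 = 13689 ≡ 157
117 = 64 + 32 + 16 + 4 + 1, so 182^117 ≡ 157·117·52·140·182 ≡ 103 (mod 199)
117^2 = 13689 ≡ 157
117^4 ≡ 157^2 = 24649 ≡ 172
117^8 ≡ 172^2 = 29584 ≡ 132
117^16 ≡ 132^2 = 17424 ≡ 111
117^32 ≡ 111^2 = 12321 ≡ 182
117^64 ≡ 182^2 = 33124 ≡ 90
117^128 ≡ 90^2 = 8100 ≡ 140
183 = 128 + 32 + 16 + 4 + 2 + 1, so 117^183 ≡ 140·182·111·172·157·117 ≡ 114 (mod 199)
103·114 = 11742 ≡ 1 (mod 199)
1 ≡ 1 (mod 199), so the signature is genuine.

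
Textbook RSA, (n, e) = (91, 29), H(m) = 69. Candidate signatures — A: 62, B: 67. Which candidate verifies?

Candidate A: 62^2 = 3844 ≡ 22; 62^4 ≡ 22^2 = 484 ≡ 29; 62^8 ≡ 29^2 = 841 ≡ 22; 62^16 ≡ 22^2 = 484 ≡ 29; 29 = 16 + 8 + 4 + 1, so 62^29 ≡ 29·22·29·62 ≡ 69 (mod 91)
  → matches H(m) = 69
Candidate B: 67^2 = 4489 ≡ 30; 67^4 ≡ 30^2 = 900 ≡ 81; 67^8 ≡ 81^2 = 6561 ≡ 9; 67^16 ≡ 9^2 = 81; 29 = 16 + 8 + 4 + 1, so 67^29 ≡ 81·9·81·67 ≡ 58 (mod 91)

A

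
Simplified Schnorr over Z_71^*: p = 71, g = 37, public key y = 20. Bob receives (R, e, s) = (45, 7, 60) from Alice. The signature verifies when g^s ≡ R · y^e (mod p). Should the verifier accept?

g^s mod p:
Squares mod 71: 37^1≡37, 37^2≡20, 37^4≡45, 37^8≡37, 37^16≡20, 37^32≡45
60 = 32 + 16 + 8 + 4, so 37^60 ≡ 45·20·37·45 ≡ 45 (mod 71)
R · y^e mod p:
Squares mod 71: 20^1≡20, 20^2≡45, 20^4≡37
7 = 4 + 2 + 1, so 20^7 ≡ 37·45·20 ≡ 1 (mod 71)
45·1 = 45 ≡ 45 (mod 71)
45 ≡ 45 (mod 71); signature holds.

accept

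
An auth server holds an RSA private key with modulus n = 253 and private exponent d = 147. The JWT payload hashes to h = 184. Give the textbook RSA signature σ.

46

h^147 mod 253 = 46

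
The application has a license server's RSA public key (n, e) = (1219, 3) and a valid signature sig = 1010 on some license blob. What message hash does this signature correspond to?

981

sig^2 ≡ 1010^2 = 1020100 ≡ 1016
3 = 2 + 1, so sig^3 ≡ 1016·1010 ≡ 981 (mod 1219)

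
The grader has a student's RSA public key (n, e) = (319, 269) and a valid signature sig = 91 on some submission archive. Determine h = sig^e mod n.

sig^2 ≡ 91^2 = 8281 ≡ 306
sig^4 ≡ 306^2 = 93636 ≡ 169
sig^8 ≡ 169^2 = 28561 ≡ 170
sig^16 ≡ 170^2 = 28900 ≡ 190
sig^32 ≡ 190^2 = 36100 ≡ 53
sig^64 ≡ 53^2 = 2809 ≡ 257
sig^128 ≡ 257^2 = 66049 ≡ 16
sig^256 ≡ 16^2 = 256
269 = 256 + 8 + 4 + 1, so sig^269 ≡ 256·170·169·91 ≡ 180 (mod 319)

180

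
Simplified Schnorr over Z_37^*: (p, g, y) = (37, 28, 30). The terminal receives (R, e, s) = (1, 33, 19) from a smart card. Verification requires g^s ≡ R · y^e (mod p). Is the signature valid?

invalid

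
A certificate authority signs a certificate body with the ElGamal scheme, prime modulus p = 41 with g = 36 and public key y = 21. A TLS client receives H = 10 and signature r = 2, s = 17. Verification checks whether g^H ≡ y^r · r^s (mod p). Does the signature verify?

Left side g^H mod p:
36^2 = 1296 ≡ 25
36^4 ≡ 25^2 = 625 ≡ 10
36^8 ≡ 10^2 = 100 ≡ 18
10 = 8 + 2, so 36^10 ≡ 18·25 ≡ 40 (mod 41)
Right side y^r · r^s mod p:
21^2 = 441 ≡ 31
2^2 = 4
2^4 ≡ 4^2 = 16
2^8 ≡ 16^2 = 256 ≡ 10
2^16 ≡ 10^2 = 100 ≡ 18
17 = 16 + 1, so 2^17 ≡ 18·2 ≡ 36 (mod 41)
31·36 = 1116 ≡ 9 (mod 41)
40 ≠ 9, so verification fails.

does not verify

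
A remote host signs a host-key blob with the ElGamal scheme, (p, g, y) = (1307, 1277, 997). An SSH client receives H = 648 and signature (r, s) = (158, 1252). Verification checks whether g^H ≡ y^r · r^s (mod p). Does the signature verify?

does not verify

Left side g^H mod p:
1277^2 = 1630729 ≡ 900
1277^4 ≡ 900^2 = 810000 ≡ 967
1277^8 ≡ 967^2 = 935089 ≡ 584
1277^16 ≡ 584^2 = 341056 ≡ 1236
1277^32 ≡ 1236^2 = 1527696 ≡ 1120
1277^64 ≡ 1120^2 = 1254400 ≡ 987
1277^128 ≡ 987^2 = 974169 ≡ 454
1277^256 ≡ 454^2 = 206116 ≡ 917
1277^512 ≡ 917^2 = 840889 ≡ 488
648 = 512 + 128 + 8, so 1277^648 ≡ 488·454·584 ≡ 1210 (mod 1307)
Right side y^r · r^s mod p:
997^2 = 994009 ≡ 689
997^4 ≡ 689^2 = 474721 ≡ 280
997^8 ≡ 280^2 = 78400 ≡ 1287
997^16 ≡ 1287^2 = 1656369 ≡ 400
997^32 ≡ 400^2 = 160000 ≡ 546
997^64 ≡ 546^2 = 298116 ≡ 120
997^128 ≡ 120^2 = 14400 ≡ 23
158 = 128 + 16 + 8 + 4 + 2, so 997^158 ≡ 23·400·1287·280·689 ≡ 906 (mod 1307)
158^2 = 24964 ≡ 131
158^4 ≡ 131^2 = 17161 ≡ 170
158^8 ≡ 170^2 = 28900 ≡ 146
158^16 ≡ 146^2 = 21316 ≡ 404
158^32 ≡ 404^2 = 163216 ≡ 1148
158^64 ≡ 1148^2 = 1317904 ≡ 448
158^128 ≡ 448^2 = 200704 ≡ 733
158^256 ≡ 733^2 = 537289 ≡ 112
158^512 ≡ 112^2 = 12544 ≡ 781
158^1024 ≡ 781^2 = 609961 ≡ 899
1252 = 1024 + 128 + 64 + 32 + 4, so 158^1252 ≡ 899·733·448·1148·170 ≡ 597 (mod 1307)
906·597 = 540882 ≡ 1091 (mod 1307)
1210 ≠ 1091, so verification fails.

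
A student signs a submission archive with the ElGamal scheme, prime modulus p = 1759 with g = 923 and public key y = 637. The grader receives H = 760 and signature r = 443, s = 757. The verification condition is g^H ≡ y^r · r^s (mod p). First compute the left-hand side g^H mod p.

923^2 = 851929 ≡ 573
923^4 ≡ 573^2 = 328329 ≡ 1155
923^8 ≡ 1155^2 = 1334025 ≡ 703
923^16 ≡ 703^2 = 494209 ≡ 1689
923^32 ≡ 1689^2 = 2852721 ≡ 1382
923^64 ≡ 1382^2 = 1909924 ≡ 1409
923^128 ≡ 1409^2 = 1985281 ≡ 1129
923^256 ≡ 1129^2 = 1274641 ≡ 1125
923^512 ≡ 1125^2 = 1265625 ≡ 904
760 = 512 + 128 + 64 + 32 + 16 + 8, so 923^760 ≡ 904·1129·1409·1382·1689·703 ≡ 676 (mod 1759)

676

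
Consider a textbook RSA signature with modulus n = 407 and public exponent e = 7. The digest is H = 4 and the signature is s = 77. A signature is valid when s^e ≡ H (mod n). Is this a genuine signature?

forged

s^2 ≡ 77^2 = 5929 ≡ 231
s^4 ≡ 231^2 = 53361 ≡ 44
7 = 4 + 2 + 1, so s^7 ≡ 44·231·77 ≡ 374 (mod 407)
s^7 mod 407 = 374, but H = 4.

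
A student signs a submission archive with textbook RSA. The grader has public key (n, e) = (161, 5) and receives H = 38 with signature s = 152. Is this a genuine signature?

Squares mod 161: s^1≡152, s^2≡81, s^4≡121
5 = 4 + 1, so s^5 ≡ 121·152 ≡ 38 (mod 161)
38 = H, so the signature checks out.

genuine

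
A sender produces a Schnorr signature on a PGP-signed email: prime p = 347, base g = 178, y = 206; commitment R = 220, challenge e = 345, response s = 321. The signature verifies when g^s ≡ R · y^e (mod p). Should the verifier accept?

g^s mod p:
178^321 mod 347 = 247
R · y^e mod p:
206^345 mod 347 = 315
220·315 = 69300 ≡ 247 (mod 347)
247 ≡ 247 (mod 347); signature holds.

accept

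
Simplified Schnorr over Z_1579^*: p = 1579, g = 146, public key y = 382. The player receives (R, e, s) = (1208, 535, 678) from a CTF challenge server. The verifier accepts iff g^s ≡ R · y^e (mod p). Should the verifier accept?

accept

g^s mod p:
Squares mod 1579: 146^1≡146, 146^2≡789, 146^4≡395, 146^8≡1283, 146^16≡771, 146^32≡737, 146^64≡1572, 146^128≡49, 146^256≡822, 146^512≡1451
678 = 512 + 128 + 32 + 4 + 2, so 146^678 ≡ 1451·49·737·395·789 ≡ 1473 (mod 1579)
R · y^e mod p:
Squares mod 1579: 382^1≡382, 382^2≡656, 382^4≡848, 382^8≡659, 382^16≡56, 382^32≡1557, 382^64≡484, 382^128≡564, 382^256≡717, 382^512≡914
535 = 512 + 16 + 4 + 2 + 1, so 382^535 ≡ 914·56·848·656·382 ≡ 677 (mod 1579)
1208·677 = 817816 ≡ 1473 (mod 1579)
1473 ≡ 1473 (mod 1579); signature holds.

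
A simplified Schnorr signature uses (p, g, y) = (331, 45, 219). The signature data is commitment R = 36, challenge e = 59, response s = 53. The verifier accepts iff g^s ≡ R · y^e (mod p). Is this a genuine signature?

g^s mod p:
Squares mod 331: 45^1≡45, 45^2≡39, 45^4≡197, 45^8≡82, 45^16≡104, 45^32≡224
53 = 32 + 16 + 4 + 1, so 45^53 ≡ 224·104·197·45 ≡ 196 (mod 331)
R · y^e mod p:
Squares mod 331: 219^1≡219, 219^2≡297, 219^4≡163, 219^8≡89, 219^16≡308, 219^32≡198
59 = 32 + 16 + 8 + 2 + 1, so 219^59 ≡ 198·308·89·297·219 ≡ 88 (mod 331)
36·88 = 3168 ≡ 189 (mod 331)
196 ≠ 189; the check fails.

forged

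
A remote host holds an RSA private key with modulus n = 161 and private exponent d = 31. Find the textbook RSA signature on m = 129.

m^2 ≡ 129^2 = 16641 ≡ 58
m^4 ≡ 58^2 = 3364 ≡ 144
m^8 ≡ 144^2 = 20736 ≡ 128
m^16 ≡ 128^2 = 16384 ≡ 123
31 = 16 + 8 + 4 + 2 + 1, so m^31 ≡ 123·128·144·58·129 ≡ 136 (mod 161)

136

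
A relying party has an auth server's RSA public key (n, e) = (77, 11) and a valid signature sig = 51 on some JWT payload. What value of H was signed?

18

sig^2 ≡ 51^2 = 2601 ≡ 60
sig^4 ≡ 60^2 = 3600 ≡ 58
sig^8 ≡ 58^2 = 3364 ≡ 53
11 = 8 + 2 + 1, so sig^11 ≡ 53·60·51 ≡ 18 (mod 77)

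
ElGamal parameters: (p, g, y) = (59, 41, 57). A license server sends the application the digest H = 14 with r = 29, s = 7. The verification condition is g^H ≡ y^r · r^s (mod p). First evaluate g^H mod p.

41^2 = 1681 ≡ 29
41^4 ≡ 29^2 = 841 ≡ 15
41^8 ≡ 15^2 = 225 ≡ 48
14 = 8 + 4 + 2, so 41^14 ≡ 48·15·29 ≡ 53 (mod 59)

53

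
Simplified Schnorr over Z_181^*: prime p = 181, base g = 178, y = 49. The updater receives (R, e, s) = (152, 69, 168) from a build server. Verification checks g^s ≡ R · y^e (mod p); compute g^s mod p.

Squares mod 181: 178^1≡178, 178^2≡9, 178^4≡81, 178^8≡45, 178^16≡34, 178^32≡70, 178^64≡13, 178^128≡169
168 = 128 + 32 + 8, so 178^168 ≡ 169·70·45 ≡ 29 (mod 181)

29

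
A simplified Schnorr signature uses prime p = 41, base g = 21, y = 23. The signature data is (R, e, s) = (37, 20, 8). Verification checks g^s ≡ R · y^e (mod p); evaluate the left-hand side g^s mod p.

37

21^2 = 441 ≡ 31
21^4 ≡ 31^2 = 961 ≡ 18
21^8 ≡ 18^2 = 324 ≡ 37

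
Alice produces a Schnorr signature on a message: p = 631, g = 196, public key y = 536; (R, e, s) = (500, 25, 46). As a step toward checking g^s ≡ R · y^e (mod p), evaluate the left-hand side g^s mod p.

196^2 = 38416 ≡ 556
196^4 ≡ 556^2 = 309136 ≡ 577
196^8 ≡ 577^2 = 332929 ≡ 392
196^16 ≡ 392^2 = 153664 ≡ 331
196^32 ≡ 331^2 = 109561 ≡ 398
46 = 32 + 8 + 4 + 2, so 196^46 ≡ 398·392·577·556 ≡ 330 (mod 631)

330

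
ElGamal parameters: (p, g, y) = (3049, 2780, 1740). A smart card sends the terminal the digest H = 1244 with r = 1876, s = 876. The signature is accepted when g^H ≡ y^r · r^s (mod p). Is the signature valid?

Left side g^H mod p:
Squares mod 3049: 2780^1≡2780, 2780^2≡2234, 2780^4≡2592, 2780^8≡1517, 2780^16≡2343, 2780^32≡1449, 2780^64≡1889, 2780^128≡991, 2780^256≡303, 2780^512≡339, 2780^1024≡2108
1244 = 1024 + 128 + 64 + 16 + 8 + 4, so 2780^1244 ≡ 2108·991·1889·2343·1517·2592 ≡ 2540 (mod 3049)
Right side y^r · r^s mod p:
Squares mod 3049: 1740^1≡1740, 1740^2≡2992, 1740^4≡200, 1740^8≡363, 1740^16≡662, 1740^32≡2237, 1740^64≡760, 1740^128≡1339, 1740^256≡109, 1740^512≡2734, 1740^1024≡1657
1876 = 1024 + 512 + 256 + 64 + 16 + 4, so 1740^1876 ≡ 1657·2734·109·760·662·200 ≡ 958 (mod 3049)
Squares mod 3049: 1876^1≡1876, 1876^2≡830, 1876^4≡2875, 1876^8≡2835, 1876^16≡61, 1876^32≡672, 1876^64≡332, 1876^128≡460, 1876^256≡1219, 1876^512≡1098
876 = 512 + 256 + 64 + 32 + 8 + 4, so 1876^876 ≡ 1098·1219·332·672·2835·2875 ≡ 2657 (mod 3049)
958·2657 = 2545406 ≡ 2540 (mod 3049)
2540 ≡ 2540 (mod 3049), so the signature is genuine.

valid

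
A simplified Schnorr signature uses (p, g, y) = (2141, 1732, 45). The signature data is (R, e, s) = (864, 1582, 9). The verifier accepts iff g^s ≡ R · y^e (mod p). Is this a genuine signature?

genuine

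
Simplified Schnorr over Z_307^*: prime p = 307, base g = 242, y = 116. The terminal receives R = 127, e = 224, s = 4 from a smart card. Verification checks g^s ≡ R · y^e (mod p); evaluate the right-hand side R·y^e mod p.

Squares mod 307: 116^1≡116, 116^2≡255, 116^4≡248, 116^8≡104, 116^16≡71, 116^32≡129, 116^64≡63, 116^128≡285
224 = 128 + 64 + 32, so 116^224 ≡ 285·63·129 ≡ 187 (mod 307)
R · y^e ≡ 127·187 = 23749 ≡ 110 (mod 307)

110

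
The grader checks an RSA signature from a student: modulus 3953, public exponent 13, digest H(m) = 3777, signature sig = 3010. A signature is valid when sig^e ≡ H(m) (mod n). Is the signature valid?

valid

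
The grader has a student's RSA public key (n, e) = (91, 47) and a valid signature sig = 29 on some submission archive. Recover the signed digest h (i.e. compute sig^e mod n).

22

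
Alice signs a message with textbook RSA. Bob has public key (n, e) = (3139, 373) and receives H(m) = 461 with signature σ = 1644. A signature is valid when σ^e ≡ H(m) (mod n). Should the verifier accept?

Squares mod 3139: σ^1≡1644, σ^2≡57, σ^4≡110, σ^8≡2683, σ^16≡762, σ^32≡3068, σ^64≡1902, σ^128≡1476, σ^256≡110
373 = 256 + 64 + 32 + 16 + 4 + 1, so σ^373 ≡ 110·1902·3068·762·110·1644 ≡ 461 (mod 3139)
Since 461 equals the digest 461, verification succeeds.

accept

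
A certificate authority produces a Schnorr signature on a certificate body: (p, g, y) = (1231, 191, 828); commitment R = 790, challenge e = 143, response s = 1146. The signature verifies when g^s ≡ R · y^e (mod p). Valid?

g^s mod p:
191^2 = 36481 ≡ 782
191^4 ≡ 782^2 = 611524 ≡ 948
191^8 ≡ 948^2 = 898704 ≡ 74
191^16 ≡ 74^2 = 5476 ≡ 552
191^32 ≡ 552^2 = 304704 ≡ 647
191^64 ≡ 647^2 = 418609 ≡ 69
191^128 ≡ 69^2 = 4761 ≡ 1068
191^256 ≡ 1068^2 = 1140624 ≡ 718
191^512 ≡ 718^2 = 515524 ≡ 966
191^1024 ≡ 966^2 = 933156 ≡ 58
1146 = 1024 + 64 + 32 + 16 + 8 + 2, so 191^1146 ≡ 58·69·647·552·74·782 ≡ 271 (mod 1231)
R · y^e mod p:
828^2 = 685584 ≡ 1148
828^4 ≡ 1148^2 = 1317904 ≡ 734
828^8 ≡ 734^2 = 538756 ≡ 809
828^16 ≡ 809^2 = 654481 ≡ 820
828^32 ≡ 820^2 = 672400 ≡ 274
828^64 ≡ 274^2 = 75076 ≡ 1216
828^128 ≡ 1216^2 = 1478656 ≡ 225
143 = 128 + 8 + 4 + 2 + 1, so 828^143 ≡ 225·809·734·1148·828 ≡ 651 (mod 1231)
790·651 = 514290 ≡ 963 (mod 1231)
271 ≠ 963; the check fails.

no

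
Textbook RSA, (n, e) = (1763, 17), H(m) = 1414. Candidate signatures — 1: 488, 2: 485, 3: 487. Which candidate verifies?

3

Candidate 1: Squares mod 1763: 488^1≡488, 488^2≡139, 488^4≡1691, 488^8≡1658, 488^16≡447; 17 = 16 + 1, so 488^17 ≡ 447·488 ≡ 1287 (mod 1763)
Candidate 2: Squares mod 1763: 485^1≡485, 485^2≡746, 485^4≡1171, 485^8≡1390, 485^16≡1615; 17 = 16 + 1, so 485^17 ≡ 1615·485 ≡ 503 (mod 1763)
Candidate 3: Squares mod 1763: 487^1≡487, 487^2≡927, 487^4≡748, 487^8≡633, 487^16≡488; 17 = 16 + 1, so 487^17 ≡ 488·487 ≡ 1414 (mod 1763)
  → matches H(m) = 1414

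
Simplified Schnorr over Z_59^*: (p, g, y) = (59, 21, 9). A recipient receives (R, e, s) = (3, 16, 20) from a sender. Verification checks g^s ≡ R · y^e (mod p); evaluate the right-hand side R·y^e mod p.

22

Squares mod 59: 9^1≡9, 9^2≡22, 9^4≡12, 9^8≡26, 9^16≡27
9^16 ≡ 27 (mod 59)
R · y^e ≡ 3·27 = 81 ≡ 22 (mod 59)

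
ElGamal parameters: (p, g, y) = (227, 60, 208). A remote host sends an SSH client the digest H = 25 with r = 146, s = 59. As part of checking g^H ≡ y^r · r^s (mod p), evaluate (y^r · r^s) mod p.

163

208^2 = 43264 ≡ 134
208^4 ≡ 134^2 = 17956 ≡ 23
208^8 ≡ 23^2 = 529 ≡ 75
208^16 ≡ 75^2 = 5625 ≡ 177
208^32 ≡ 177^2 = 31329 ≡ 3
208^64 ≡ 3^2 = 9
208^128 ≡ 9^2 = 81
146 = 128 + 16 + 2, so 208^146 ≡ 81·177·134 ≡ 57 (mod 227)
146^2 = 21316 ≡ 205
146^4 ≡ 205^2 = 42025 ≡ 30
146^8 ≡ 30^2 = 900 ≡ 219
146^16 ≡ 219^2 = 47961 ≡ 64
146^32 ≡ 64^2 = 4096 ≡ 10
59 = 32 + 16 + 8 + 2 + 1, so 146^59 ≡ 10·64·219·205·146 ≡ 198 (mod 227)
y^r · r^s ≡ 57·198 = 11286 ≡ 163 (mod 227)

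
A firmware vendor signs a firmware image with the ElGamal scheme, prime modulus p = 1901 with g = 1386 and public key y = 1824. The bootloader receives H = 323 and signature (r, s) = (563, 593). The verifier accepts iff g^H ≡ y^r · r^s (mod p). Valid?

yes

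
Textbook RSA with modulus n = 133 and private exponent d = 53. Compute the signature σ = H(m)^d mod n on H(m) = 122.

Squares mod 133: (H(m))^1≡122, (H(m))^2≡121, (H(m))^4≡11, (H(m))^8≡121, (H(m))^16≡11, (H(m))^32≡121
53 = 32 + 16 + 4 + 1, so (H(m))^53 ≡ 121·11·11·122 ≡ 12 (mod 133)

12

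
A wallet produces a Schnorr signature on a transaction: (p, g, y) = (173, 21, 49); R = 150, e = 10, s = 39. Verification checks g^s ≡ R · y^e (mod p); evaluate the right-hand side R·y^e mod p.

49^2 = 2401 ≡ 152
49^4 ≡ 152^2 = 23104 ≡ 95
49^8 ≡ 95^2 = 9025 ≡ 29
10 = 8 + 2, so 49^10 ≡ 29·152 ≡ 83 (mod 173)
R · y^e ≡ 150·83 = 12450 ≡ 167 (mod 173)

167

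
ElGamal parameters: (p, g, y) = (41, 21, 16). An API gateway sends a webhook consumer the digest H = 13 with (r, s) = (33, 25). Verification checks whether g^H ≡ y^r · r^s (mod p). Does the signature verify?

does not verify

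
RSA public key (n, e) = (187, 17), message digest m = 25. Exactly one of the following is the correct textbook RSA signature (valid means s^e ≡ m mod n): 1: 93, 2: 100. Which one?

1

Candidate 1: 93^2 = 8649 ≡ 47; 93^4 ≡ 47^2 = 2209 ≡ 152; 93^8 ≡ 152^2 = 23104 ≡ 103; 93^16 ≡ 103^2 = 10609 ≡ 137; 17 = 16 + 1, so 93^17 ≡ 137·93 ≡ 25 (mod 187)
  → matches m = 25
Candidate 2: 100^2 = 10000 ≡ 89; 100^4 ≡ 89^2 = 7921 ≡ 67; 100^8 ≡ 67^2 = 4489 ≡ 1; 100^16 ≡ 1^2 = 1; 17 = 16 + 1, so 100^17 ≡ 1·100 ≡ 100 (mod 187)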